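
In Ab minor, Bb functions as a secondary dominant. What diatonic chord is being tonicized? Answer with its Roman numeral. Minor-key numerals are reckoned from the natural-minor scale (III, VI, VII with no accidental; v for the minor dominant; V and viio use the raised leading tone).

V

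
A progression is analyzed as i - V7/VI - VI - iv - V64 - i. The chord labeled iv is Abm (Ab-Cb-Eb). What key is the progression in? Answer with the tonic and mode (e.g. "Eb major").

Eb minor

The chord Abm is a minor triad rooted on Ab; its label is iv.
iv on Ab implies Ab is the subdominant; that puts the tonic at Eb, and the lowercase numeral fits minor mode.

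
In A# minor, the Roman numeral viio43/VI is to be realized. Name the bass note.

The applied chord viio43/VI is rooted on E#: E#-G#-B-D.
The figure 43 means second inversion — the fifth is in the bass.

B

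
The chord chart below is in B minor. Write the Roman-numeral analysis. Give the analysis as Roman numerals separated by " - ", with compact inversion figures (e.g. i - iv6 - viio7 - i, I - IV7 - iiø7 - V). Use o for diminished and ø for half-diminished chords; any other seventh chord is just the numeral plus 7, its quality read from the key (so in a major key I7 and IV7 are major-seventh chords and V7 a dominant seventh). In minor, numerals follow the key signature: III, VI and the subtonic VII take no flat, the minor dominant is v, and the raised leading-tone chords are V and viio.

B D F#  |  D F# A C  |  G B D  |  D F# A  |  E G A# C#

i - V7/VI - VI - III - viio43

B-D-F#: root B is the tonic; minor triad there is i.
D-F#-A-C: chromatic; D is V of VI, so V7/VI.
G-B-D: root G is the submediant; major triad there is VI.
D-F#-A: root D is the mediant; major triad there is III.
E-G-A#-C#: fully diminished seventh chord on A# = scale degree 7 → viio43.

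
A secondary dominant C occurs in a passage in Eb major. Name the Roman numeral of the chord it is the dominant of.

ii

The chord is a major triad on C.
A dominant resolves down a perfect fifth: C → F. In Eb major, F is scale degree 2, i.e. ii.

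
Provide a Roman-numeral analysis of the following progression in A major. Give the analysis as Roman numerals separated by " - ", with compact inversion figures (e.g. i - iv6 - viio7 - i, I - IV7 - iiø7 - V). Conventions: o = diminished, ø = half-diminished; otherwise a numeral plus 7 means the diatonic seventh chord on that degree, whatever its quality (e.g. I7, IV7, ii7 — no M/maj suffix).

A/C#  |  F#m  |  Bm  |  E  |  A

I6 - vi - ii - V - I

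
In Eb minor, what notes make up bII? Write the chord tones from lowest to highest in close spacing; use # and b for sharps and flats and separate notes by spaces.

Scale degree 2 in Eb minor is F; lowering it a half step gives Fb. bII is the Neapolitan chord — a major triad on the lowered second degree.
So the chord is Fb-Ab-Cb.

Fb Ab Cb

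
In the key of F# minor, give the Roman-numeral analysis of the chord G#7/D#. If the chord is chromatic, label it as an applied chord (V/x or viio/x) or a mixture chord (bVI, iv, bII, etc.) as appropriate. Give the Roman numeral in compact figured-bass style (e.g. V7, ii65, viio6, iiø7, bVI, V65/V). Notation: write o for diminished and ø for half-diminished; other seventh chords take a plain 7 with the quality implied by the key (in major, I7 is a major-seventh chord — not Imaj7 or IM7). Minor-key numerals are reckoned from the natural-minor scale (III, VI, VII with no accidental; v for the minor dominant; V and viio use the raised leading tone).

V43/V

Stacked in thirds the chord is G#-B#-D#-F#: a dominant seventh chord on G#.
G# is not a diatonic chord root with this quality in F# minor, but it lies a perfect fifth above C# (V), so the chord functions as an applied dominant of V.
With D# in the bass the chord is in second inversion, so the figured bass is 43.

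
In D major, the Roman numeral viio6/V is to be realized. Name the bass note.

B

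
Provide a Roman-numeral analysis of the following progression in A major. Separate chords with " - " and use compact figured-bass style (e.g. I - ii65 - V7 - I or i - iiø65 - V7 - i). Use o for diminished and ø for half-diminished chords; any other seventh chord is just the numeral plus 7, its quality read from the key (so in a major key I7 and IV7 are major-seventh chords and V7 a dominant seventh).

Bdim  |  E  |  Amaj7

Bdim: B with this quality isn't in the key; it's iio, borrowed from the parallel minor.
E: root E is the dominant; major triad there is V.
Amaj7 has root A, degree 1 in A major, so I7.

iio - V - I7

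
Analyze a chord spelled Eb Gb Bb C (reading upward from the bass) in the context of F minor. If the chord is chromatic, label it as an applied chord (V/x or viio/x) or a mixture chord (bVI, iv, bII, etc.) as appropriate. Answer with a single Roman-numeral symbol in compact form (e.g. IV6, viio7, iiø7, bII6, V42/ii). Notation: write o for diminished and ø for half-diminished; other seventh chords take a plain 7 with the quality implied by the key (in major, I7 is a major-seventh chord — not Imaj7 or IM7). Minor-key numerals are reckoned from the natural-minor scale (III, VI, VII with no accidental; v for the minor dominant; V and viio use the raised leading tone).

viiø65/VI

Stacked in thirds the chord is C-Eb-Gb-Bb: a half-diminished seventh chord on C.
C sits a half step below Db (VI in F minor); a diminished chord there is the applied leading-tone chord of VI.
With Eb in the bass the chord is in first inversion, so the figured bass is 65.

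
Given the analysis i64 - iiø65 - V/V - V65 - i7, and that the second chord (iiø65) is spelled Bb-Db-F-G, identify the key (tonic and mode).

F minor

iiø65 is given as Bb-Db-F-G — a half-diminished seventh chord with root G.
Counting down one scale step from G places the tonic on F; a half-diminished seventh chord on degree 2 is diatonic only in minor.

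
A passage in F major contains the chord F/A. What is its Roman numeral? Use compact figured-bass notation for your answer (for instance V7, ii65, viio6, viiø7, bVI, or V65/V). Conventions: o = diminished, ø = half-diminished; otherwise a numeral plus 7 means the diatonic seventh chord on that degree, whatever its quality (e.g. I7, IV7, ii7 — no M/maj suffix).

Stacked in thirds the chord is F-A-C: a major triad on F.
In F major, F is the tonic; the diatonic major triad there is I.
With A in the bass the chord is in first inversion, so the figured bass is 6.

I6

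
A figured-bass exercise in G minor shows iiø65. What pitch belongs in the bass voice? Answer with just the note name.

iiø in G minor has root A; the chord is A-C-Eb-G.
The figure 65 means first inversion — the third is in the bass.

C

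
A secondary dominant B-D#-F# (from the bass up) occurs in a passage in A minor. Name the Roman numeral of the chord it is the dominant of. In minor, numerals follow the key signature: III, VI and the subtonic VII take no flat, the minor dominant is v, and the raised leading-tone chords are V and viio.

V

The chord is a major triad on B.
A dominant resolves down a perfect fifth: B → E. In A minor, E is scale degree 5, i.e. V.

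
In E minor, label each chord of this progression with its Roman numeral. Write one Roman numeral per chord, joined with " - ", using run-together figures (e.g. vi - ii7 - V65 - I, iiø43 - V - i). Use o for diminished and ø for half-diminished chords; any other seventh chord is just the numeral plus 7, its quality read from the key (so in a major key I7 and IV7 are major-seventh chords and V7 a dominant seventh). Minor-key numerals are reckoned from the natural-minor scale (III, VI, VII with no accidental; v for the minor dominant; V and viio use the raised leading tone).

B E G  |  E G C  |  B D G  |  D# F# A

B-E-G: minor triad on E = scale degree 1 → i64.
E-G-C: major triad on C = scale degree 6 → VI6.
B-D-G: root G is the mediant; major triad there is III6.
D#-F#-A: root D# is the leading tone; diminished triad there is viio.

i64 - VI6 - III6 - viio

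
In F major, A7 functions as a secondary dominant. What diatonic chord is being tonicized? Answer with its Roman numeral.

vi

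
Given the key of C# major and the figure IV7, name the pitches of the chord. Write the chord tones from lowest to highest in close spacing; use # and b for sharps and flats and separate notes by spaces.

F# A# C# E#

In C# major, the fourth degree is F#, and the diatonic chord built there is a major seventh chord.
Stacking thirds from F# gives F#-A#-C#-E#.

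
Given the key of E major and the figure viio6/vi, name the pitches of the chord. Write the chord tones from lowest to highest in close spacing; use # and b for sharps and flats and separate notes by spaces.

The slash marks an applied leading-tone chord: viio of vi. In E major, vi is C#, so the leading tone to it is B#, a half step below.
Building a diminished triad on B# gives B#-D#-F#.
The figured bass 6 indicates first inversion, placing the third (D#) in the bass: D#-F#-B#.

D# F# B#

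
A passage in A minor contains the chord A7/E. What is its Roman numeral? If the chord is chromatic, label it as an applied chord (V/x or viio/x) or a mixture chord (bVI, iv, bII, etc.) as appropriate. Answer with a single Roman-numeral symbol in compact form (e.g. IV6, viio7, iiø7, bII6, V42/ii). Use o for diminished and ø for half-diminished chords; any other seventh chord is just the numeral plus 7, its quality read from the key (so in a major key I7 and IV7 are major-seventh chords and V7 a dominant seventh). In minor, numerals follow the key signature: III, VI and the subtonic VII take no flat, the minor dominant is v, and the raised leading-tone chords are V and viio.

V43/iv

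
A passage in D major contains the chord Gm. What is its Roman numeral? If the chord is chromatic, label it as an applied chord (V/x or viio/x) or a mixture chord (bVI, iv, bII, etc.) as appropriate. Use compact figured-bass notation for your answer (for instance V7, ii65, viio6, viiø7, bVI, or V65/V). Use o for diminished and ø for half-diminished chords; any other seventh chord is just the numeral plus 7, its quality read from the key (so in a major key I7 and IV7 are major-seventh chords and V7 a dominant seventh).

iv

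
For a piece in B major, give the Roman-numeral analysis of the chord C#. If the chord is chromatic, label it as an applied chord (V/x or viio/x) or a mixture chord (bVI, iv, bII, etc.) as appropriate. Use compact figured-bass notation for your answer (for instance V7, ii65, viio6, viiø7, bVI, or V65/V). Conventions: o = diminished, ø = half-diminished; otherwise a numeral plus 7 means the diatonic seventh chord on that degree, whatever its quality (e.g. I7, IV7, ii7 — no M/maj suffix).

Stacked in thirds the chord is C#-E#-G#: a major triad on C#.
C# is not a diatonic chord root with this quality in B major, but it lies a perfect fifth above F# (V), so the chord functions as an applied dominant of V.

V/V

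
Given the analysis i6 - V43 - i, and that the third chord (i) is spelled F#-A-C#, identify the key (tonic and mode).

i is given as F#-A-C# — a minor triad with root F#.
If F# is scale degree 1 and the mode makes that degree carry a minor triad, the tonic is F# and the mode is minor.

F# minor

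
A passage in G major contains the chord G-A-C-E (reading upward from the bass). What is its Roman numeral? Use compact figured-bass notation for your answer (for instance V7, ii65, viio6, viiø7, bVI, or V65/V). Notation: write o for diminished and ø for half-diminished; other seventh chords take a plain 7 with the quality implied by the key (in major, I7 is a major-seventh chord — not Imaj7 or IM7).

ii42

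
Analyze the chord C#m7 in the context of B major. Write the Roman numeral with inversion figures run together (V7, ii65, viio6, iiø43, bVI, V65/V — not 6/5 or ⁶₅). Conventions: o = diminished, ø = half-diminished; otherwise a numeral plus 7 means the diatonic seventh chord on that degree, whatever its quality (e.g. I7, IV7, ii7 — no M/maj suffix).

ii7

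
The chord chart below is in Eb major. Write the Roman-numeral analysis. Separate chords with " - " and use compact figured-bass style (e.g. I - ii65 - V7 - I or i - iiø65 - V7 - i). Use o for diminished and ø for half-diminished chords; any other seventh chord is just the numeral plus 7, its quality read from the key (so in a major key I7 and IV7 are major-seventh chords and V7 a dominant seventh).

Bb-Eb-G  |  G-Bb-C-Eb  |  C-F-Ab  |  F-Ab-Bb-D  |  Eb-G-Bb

I64 - vi43 - ii64 - V43 - I

Bb-Eb-G has root Eb, degree 1 in Eb major, so I64.
G-Bb-C-Eb: root C is the submediant; minor seventh chord there is vi43.
C-F-Ab: root F is the supertonic; minor triad there is ii64.
F-Ab-Bb-D: dominant seventh chord on Bb = scale degree 5 → V43.
Eb-G-Bb: root Eb is the tonic; major triad there is I.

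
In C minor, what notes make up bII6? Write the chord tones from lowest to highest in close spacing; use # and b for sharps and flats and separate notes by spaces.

F Ab Db

Scale degree 2 in C minor is D; lowering it a half step gives Db. bII6 is the Neapolitan sixth — a major triad on the lowered second degree, here in its customary first inversion.
So the chord is Db-F-Ab.
With the 6 figure the chord is in first inversion; from the bass F upward in close position it reads F-Ab-Db.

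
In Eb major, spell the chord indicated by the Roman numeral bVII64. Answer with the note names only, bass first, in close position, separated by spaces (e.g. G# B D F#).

Ab Db F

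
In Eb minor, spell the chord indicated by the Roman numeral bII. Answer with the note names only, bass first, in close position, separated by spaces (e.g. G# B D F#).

Fb Ab Cb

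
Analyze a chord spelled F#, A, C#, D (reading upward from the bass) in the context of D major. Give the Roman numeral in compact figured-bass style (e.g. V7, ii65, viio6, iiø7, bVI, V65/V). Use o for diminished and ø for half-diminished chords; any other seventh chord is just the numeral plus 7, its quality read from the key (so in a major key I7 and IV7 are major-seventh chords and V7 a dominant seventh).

The pitches D-F#-A-C# form a major seventh chord rooted on D.
D is scale degree 1 in D major, and a major seventh chord on that degree is written I7.
With F# in the bass the chord is in first inversion, so the figured bass is 65.

I65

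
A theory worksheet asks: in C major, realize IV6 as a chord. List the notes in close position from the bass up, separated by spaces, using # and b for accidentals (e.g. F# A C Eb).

A C F

The numeral's case and figure indicate a major triad. In C major its root, the fourth degree, is F.
That chord is spelled F-A-C.
The figured bass 6 indicates first inversion, placing the third (A) in the bass: A-C-F.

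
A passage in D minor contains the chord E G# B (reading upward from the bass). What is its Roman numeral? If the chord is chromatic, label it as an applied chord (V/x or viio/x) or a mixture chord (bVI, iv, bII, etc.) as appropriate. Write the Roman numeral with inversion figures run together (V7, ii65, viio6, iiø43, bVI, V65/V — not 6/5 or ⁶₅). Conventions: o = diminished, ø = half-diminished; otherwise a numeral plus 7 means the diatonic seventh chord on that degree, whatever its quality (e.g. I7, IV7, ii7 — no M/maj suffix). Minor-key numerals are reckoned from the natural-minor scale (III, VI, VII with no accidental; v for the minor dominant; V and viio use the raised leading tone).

V/V

The pitches E-G#-B form a major triad rooted on E.
E is not a diatonic chord root with this quality in D minor, but it lies a perfect fifth above A (V), so the chord functions as an applied dominant of V.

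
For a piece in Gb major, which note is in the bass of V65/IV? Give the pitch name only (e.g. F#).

Bb

The applied chord V65/IV is rooted on Gb: Gb-Bb-Db-Fb.
The figure 65 means first inversion — the third is in the bass.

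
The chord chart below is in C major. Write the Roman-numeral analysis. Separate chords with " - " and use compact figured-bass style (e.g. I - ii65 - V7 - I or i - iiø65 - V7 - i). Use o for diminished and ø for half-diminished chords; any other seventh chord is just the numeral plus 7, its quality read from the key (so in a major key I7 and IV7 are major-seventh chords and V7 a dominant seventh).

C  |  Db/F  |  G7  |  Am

C has root C, degree 1 in C major, so I.
Db/F is non-diatonic — a major triad on the lowered supertonic (Db): the Neapolitan sixth, bII6 (third, F, in the bass — hence the 6).
G7: root G is the dominant; dominant seventh chord there is V7.
Am has root A, degree 6 in C major, so vi.

I - bII6 - V7 - vi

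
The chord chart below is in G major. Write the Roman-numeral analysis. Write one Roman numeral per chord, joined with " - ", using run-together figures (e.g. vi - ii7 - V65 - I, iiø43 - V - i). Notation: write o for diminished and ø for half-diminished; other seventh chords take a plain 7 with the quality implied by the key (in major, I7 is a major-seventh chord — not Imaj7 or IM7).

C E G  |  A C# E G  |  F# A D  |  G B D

IV - V7/V - V6 - I

C-E-G: root C is the subdominant; major triad there is IV.
A-C#-E-G: a dominant seventh chord on A, the applied dominant of V → V7/V.
F#-A-D: major triad on D = scale degree 5 → V6.
G-B-D has root G, degree 1 in G major, so I.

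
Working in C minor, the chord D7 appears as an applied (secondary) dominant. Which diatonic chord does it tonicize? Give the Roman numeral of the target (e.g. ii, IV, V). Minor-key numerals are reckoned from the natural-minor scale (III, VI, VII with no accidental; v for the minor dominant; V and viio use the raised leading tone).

The chord is a dominant seventh chord on D.
A dominant resolves down a perfect fifth: D → G. In C minor, G is scale degree 5, i.e. V.

V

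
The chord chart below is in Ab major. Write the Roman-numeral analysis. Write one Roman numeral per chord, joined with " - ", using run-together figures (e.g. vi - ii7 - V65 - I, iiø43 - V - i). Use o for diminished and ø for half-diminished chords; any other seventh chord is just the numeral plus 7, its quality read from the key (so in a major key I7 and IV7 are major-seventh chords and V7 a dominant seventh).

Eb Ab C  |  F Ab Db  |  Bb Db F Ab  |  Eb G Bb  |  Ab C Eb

I64 - IV6 - ii7 - V - I

Eb-Ab-C: root Ab is the tonic; major triad there is I64.
F-Ab-Db: root Db is the subdominant; major triad there is IV6.
Bb-Db-F-Ab: root Bb is the supertonic; minor seventh chord there is ii7.
Eb-G-Bb has root Eb, degree 5 in Ab major, so V.
Ab-C-Eb: root Ab is the tonic; major triad there is I.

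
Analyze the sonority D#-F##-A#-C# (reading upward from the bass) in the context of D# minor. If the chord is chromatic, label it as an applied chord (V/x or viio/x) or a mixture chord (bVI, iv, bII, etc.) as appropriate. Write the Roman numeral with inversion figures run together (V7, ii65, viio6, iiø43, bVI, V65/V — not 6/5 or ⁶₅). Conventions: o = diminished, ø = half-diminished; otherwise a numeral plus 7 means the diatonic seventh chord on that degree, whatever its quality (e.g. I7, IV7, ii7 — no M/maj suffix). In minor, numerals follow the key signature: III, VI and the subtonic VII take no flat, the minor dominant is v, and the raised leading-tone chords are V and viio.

The pitches D#-F##-A#-C# form a dominant seventh chord rooted on D#.
D# is not a diatonic chord root with this quality in D# minor, but it lies a perfect fifth above G# (iv), so the chord functions as an applied dominant of iv.

V7/iv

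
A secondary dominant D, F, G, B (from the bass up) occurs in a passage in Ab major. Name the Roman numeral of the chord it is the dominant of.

The chord is a dominant seventh chord on G.
A dominant resolves down a perfect fifth: G → C. In Ab major, C is scale degree 3, i.e. iii.

iii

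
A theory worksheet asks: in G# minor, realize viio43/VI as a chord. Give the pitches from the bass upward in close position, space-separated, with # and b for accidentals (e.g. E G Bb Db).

A C D# F#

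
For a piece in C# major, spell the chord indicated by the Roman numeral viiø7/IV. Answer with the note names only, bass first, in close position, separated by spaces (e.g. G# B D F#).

E# G# B D#

The slash marks an applied leading-tone chord: viio of IV. In C# major, IV is F#, so the leading tone to it is E#, a half step below.
Building a half-diminished seventh chord on E# gives E#-G#-B-D#.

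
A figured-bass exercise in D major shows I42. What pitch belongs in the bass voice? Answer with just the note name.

I in D major has root D; the chord is D-F#-A-C#.
The figure 42 means third inversion — the seventh is in the bass.

C#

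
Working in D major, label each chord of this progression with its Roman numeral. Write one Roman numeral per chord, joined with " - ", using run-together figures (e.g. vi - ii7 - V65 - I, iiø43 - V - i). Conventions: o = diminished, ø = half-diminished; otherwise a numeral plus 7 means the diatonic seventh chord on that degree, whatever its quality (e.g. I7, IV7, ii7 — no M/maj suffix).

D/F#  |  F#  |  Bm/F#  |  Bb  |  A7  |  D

D/F#: major triad on D = scale degree 1 → I6.
F#: chromatic; F# is V of vi, so V/vi.
Bm/F#: root B is the submediant; minor triad there is vi64.
Bb: major triad on Bb — chromatic; bVI (borrowed from the parallel minor).
A7 has root A, degree 5 in D major, so V7.
D has root D, degree 1 in D major, so I.

I6 - V/vi - vi64 - bVI - V7 - I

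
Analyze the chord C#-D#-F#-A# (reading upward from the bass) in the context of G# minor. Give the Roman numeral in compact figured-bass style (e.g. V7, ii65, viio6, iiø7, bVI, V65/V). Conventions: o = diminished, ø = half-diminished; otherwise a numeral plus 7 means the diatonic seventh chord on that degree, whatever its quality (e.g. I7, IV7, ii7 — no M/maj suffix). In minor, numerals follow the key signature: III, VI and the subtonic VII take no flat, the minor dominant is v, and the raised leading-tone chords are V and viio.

v42

Stacked in thirds the chord is D#-F#-A#-C#: a minor seventh chord on D#.
In G# minor, D# is the dominant; the diatonic minor seventh chord there is v7.
With C# in the bass the chord is in third inversion, so the figured bass is 42.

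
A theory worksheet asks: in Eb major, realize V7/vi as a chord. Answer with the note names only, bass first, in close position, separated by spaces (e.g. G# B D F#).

The slash means an applied dominant: we want the dominant of vi. In Eb major, vi is C minor, and its dominant is built on G.
Building a dominant seventh chord on G gives G-B-D-F.

G B D F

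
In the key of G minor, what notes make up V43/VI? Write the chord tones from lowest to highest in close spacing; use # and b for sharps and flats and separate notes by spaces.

V43/VI is a secondary dominant — the dominant seventh of VI. VI in G minor is Eb, so the applied chord's root is Bb, a perfect fifth above.
Building a dominant seventh chord on Bb gives Bb-D-F-Ab.
With the 43 figure the chord is in second inversion; from the bass F upward in close position it reads F-Ab-Bb-D.

F Ab Bb D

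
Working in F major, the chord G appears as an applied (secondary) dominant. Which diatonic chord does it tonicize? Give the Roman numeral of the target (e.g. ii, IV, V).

The chord is a major triad on G.
A dominant resolves down a perfect fifth: G → C. In F major, C is scale degree 5, i.e. V.

V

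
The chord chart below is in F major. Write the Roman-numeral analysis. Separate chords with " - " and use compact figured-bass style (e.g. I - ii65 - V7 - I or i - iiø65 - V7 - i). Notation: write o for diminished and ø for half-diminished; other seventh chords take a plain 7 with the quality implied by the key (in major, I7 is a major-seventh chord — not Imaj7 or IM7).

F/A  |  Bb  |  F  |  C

I6 - IV - I - V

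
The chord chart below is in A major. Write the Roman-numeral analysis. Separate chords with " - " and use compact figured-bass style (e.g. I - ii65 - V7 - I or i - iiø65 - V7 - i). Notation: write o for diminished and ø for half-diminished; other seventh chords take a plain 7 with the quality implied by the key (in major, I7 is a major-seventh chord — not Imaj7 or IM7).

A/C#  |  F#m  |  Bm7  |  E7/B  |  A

I6 - vi - ii7 - V43 - I

A/C#: major triad on A = scale degree 1 → I6.
F#m: root F# is the submediant; minor triad there is vi.
Bm7: root B is the supertonic; minor seventh chord there is ii7.
E7/B has root E, degree 5 in A major, so V43.
A: root A is the tonic; major triad there is I.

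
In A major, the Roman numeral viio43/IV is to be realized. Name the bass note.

The applied chord viio43/IV is rooted on C#: C#-E-G-Bb.
The figure 43 means second inversion — the fifth is in the bass.

G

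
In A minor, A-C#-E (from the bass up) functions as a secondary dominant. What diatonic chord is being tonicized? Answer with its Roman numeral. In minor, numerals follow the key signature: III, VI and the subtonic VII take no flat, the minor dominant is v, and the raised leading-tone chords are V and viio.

The chord is a major triad on A.
A dominant resolves down a perfect fifth: A → D. In A minor, D is scale degree 4, i.e. iv.

iv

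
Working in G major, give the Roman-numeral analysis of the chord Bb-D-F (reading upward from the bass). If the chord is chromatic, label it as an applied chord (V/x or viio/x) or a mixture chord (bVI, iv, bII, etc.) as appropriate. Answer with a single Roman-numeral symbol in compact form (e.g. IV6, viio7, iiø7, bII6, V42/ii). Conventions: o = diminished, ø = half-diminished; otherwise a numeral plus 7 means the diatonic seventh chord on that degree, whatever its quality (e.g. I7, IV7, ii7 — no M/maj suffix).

Stacked in thirds the chord is Bb-D-F: a major triad on Bb.
Bb is the lowered third degree of G major (diatonic 3 would be B). This is a major triad on the lowered third degree, borrowed from the parallel minor.

bIII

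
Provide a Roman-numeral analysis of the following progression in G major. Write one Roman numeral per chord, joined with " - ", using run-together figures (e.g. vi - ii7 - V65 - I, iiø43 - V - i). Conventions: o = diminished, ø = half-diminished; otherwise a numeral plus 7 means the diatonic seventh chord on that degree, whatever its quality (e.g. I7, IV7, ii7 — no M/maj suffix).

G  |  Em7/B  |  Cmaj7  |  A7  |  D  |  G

G: root G is the tonic; major triad there is I.
Em7/B: root E is the submediant; minor seventh chord there is vi43.
Cmaj7: root C is the subdominant; major seventh chord there is IV7.
A7: a dominant seventh chord on A, the applied dominant of V → V7/V.
D: major triad on D = scale degree 5 → V.
G: major triad on G = scale degree 1 → I.

I - vi43 - IV7 - V7/V - V - I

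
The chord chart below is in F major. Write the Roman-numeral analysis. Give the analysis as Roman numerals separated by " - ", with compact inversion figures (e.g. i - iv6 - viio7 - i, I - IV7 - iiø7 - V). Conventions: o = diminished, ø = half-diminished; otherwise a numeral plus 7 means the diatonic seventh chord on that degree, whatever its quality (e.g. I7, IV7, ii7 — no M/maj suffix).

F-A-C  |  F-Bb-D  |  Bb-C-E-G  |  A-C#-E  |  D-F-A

F-A-C: major triad on F = scale degree 1 → I.
F-Bb-D: major triad on Bb = scale degree 4 → IV64.
Bb-C-E-G has root C, degree 5 in F major, so V42.
A-C#-E is the secondary dominant of vi (major triad on A): V/vi.
D-F-A: root D is the submediant; minor triad there is vi.

I - IV64 - V42 - V/vi - vi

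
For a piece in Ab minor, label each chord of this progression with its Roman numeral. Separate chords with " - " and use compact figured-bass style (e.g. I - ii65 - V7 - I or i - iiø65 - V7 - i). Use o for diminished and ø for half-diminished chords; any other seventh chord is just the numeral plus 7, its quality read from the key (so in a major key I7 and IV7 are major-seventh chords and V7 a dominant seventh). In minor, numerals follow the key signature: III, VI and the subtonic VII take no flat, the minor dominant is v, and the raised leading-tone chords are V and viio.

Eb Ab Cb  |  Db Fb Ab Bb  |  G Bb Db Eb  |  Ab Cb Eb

Eb-Ab-Cb has root Ab, degree 1 in Ab minor, so i64.
Db-Fb-Ab-Bb: half-diminished seventh chord on Bb = scale degree 2 → iiø65.
G-Bb-Db-Eb: dominant seventh chord on Eb = scale degree 5 → V65.
Ab-Cb-Eb: minor triad on Ab = scale degree 1 → i.

i64 - iiø65 - V65 - i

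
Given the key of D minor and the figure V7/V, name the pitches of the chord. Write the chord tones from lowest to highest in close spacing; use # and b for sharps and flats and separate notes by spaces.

E G# B D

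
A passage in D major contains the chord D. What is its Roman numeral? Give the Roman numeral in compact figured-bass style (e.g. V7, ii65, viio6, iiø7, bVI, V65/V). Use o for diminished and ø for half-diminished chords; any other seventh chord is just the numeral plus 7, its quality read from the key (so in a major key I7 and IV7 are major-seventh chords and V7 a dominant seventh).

The pitches D-F#-A form a major triad rooted on D.
In D major, D is the tonic; the diatonic major triad there is I.

I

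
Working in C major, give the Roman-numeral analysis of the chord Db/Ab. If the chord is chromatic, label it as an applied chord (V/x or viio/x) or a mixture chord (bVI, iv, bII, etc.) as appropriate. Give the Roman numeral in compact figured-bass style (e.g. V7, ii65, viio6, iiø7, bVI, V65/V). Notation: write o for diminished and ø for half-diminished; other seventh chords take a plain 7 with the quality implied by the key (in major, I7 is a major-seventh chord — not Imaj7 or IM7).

The pitches Db-F-Ab form a major triad rooted on Db.
Db is the lowered second degree of C major (diatonic 2 would be D). This is the Neapolitan chord — a major triad on the lowered second degree.
With Ab in the bass the chord is in second inversion, so the figured bass is 64.

bII64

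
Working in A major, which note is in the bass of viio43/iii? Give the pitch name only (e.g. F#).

The applied chord viio43/iii is rooted on B#: B#-D#-F#-A.
The figure 43 means second inversion — the fifth is in the bass.

F#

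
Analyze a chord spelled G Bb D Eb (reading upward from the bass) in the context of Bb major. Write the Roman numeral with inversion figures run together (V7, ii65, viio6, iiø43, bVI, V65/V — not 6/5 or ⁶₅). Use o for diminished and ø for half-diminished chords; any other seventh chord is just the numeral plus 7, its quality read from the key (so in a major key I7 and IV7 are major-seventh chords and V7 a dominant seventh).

Stacked in thirds the chord is Eb-G-Bb-D: a major seventh chord on Eb.
Eb is scale degree 4 in Bb major, and a major seventh chord on that degree is written IV7.
With G in the bass the chord is in first inversion, so the figured bass is 65.

IV65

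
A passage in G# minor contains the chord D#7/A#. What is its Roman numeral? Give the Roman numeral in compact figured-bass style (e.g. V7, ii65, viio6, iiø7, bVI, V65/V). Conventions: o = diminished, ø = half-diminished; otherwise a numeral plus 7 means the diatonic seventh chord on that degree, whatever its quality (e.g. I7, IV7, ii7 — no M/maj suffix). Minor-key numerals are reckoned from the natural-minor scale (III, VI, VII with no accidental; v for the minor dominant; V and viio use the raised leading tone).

V43

The pitches D#-F##-A#-C# form a dominant seventh chord rooted on D#.
D# is scale degree 5 in G# minor, and a dominant seventh chord on that degree is written V7.
With A# in the bass the chord is in second inversion, so the figured bass is 43.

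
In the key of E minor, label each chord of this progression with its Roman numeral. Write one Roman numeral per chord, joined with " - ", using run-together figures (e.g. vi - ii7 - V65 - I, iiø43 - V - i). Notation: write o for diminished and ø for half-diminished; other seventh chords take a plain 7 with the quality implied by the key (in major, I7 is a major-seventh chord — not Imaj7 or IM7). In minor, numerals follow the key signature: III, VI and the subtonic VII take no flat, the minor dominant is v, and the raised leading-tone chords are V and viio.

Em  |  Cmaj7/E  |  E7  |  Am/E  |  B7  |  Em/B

i - VI65 - V7/iv - iv64 - V7 - i64

Em: root E is the tonic; minor triad there is i.
Cmaj7/E has root C, degree 6 in E minor, so VI65.
E7: a dominant seventh chord on E, the applied dominant of iv → V7/iv.
Am/E: minor triad on A = scale degree 4 → iv64.
B7 has root B, degree 5 in E minor, so V7.
Em/B: minor triad on E = scale degree 1 → i64.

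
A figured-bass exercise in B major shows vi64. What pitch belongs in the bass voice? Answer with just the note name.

vi in B major has root G#; the chord is G#-B-D#.
The figure 64 means second inversion — the fifth is in the bass.

D#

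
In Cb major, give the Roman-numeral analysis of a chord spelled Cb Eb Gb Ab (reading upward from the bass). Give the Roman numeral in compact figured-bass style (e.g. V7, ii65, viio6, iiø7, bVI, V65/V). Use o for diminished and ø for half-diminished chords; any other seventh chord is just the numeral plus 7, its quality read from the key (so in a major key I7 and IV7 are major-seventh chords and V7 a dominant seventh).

Stacked in thirds the chord is Ab-Cb-Eb-Gb: a minor seventh chord on Ab.
In Cb major, Ab is the submediant; the diatonic minor seventh chord there is vi7.
With Cb in the bass the chord is in first inversion, so the figured bass is 65.

vi65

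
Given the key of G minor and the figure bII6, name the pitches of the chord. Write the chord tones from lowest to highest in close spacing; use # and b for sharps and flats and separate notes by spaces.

C Eb Ab

bII6 is the Neapolitan sixth — a major triad on the lowered second degree, here in its customary first inversion. In G minor that root is Ab.
So the chord is Ab-C-Eb.
With the 6 figure the chord is in first inversion; from the bass C upward in close position it reads C-Eb-Ab.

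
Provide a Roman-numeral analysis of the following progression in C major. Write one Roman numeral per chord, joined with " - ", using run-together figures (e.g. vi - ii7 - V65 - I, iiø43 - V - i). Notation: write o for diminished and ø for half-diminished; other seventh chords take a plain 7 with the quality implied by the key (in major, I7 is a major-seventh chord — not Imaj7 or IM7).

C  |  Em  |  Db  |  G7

C has root C, degree 1 in C major, so I.
Em: root E is the mediant; minor triad there is iii.
Db: major triad on Db — chromatic; Db is the lowered second degree, so this is the Neapolitan chord, bII.
G7: root G is the dominant; dominant seventh chord there is V7.

I - iii - bII - V7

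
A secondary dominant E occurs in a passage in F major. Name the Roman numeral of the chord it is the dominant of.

The chord is a major triad on E.
A dominant resolves down a perfect fifth: E → A. In F major, A is scale degree 3, i.e. iii.

iii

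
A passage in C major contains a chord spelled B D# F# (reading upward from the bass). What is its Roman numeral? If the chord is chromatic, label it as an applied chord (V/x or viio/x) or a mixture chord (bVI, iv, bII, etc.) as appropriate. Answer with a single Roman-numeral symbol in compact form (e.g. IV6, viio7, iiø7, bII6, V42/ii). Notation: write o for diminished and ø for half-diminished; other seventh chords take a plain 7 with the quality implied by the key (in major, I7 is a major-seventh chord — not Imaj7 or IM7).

V/iii

Stacked in thirds the chord is B-D#-F#: a major triad on B.
B is not a diatonic chord root with this quality in C major, but it lies a perfect fifth above E (iii), so the chord functions as an applied dominant of iii.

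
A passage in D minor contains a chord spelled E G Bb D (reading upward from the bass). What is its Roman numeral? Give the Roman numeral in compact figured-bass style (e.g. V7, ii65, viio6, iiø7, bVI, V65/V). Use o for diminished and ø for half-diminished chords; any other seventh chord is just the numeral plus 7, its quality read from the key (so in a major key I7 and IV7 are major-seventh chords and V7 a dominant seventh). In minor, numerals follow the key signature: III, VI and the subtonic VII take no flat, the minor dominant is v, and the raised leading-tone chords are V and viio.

iiø7

The pitches E-G-Bb-D form a half-diminished seventh chord rooted on E.
In D minor, E is the supertonic; the diatonic half-diminished seventh chord there is iiø7.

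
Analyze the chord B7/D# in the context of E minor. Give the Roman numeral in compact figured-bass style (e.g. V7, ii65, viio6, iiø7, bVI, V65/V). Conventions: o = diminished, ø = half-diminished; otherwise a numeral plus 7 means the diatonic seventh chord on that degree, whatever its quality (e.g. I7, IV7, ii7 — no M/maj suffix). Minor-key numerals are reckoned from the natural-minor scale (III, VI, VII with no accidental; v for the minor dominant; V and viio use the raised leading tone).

V65

The pitches B-D#-F#-A form a dominant seventh chord rooted on B.
B is scale degree 5 in E minor, and a dominant seventh chord on that degree is written V7.
With D# in the bass the chord is in first inversion, so the figured bass is 65.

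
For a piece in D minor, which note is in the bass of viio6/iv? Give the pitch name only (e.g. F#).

A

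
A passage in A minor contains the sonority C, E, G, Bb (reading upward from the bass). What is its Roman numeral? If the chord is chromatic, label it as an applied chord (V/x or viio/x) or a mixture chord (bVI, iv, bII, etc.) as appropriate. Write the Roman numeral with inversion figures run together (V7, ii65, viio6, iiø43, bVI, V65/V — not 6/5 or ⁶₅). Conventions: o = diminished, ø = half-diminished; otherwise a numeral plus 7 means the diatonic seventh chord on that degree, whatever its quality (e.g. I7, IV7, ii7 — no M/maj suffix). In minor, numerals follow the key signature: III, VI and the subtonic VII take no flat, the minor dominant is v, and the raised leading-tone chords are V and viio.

V7/VI

The pitches C-E-G-Bb form a dominant seventh chord rooted on C.
C is not a diatonic chord root with this quality in A minor, but it lies a perfect fifth above F (VI), so the chord functions as an applied dominant of VI.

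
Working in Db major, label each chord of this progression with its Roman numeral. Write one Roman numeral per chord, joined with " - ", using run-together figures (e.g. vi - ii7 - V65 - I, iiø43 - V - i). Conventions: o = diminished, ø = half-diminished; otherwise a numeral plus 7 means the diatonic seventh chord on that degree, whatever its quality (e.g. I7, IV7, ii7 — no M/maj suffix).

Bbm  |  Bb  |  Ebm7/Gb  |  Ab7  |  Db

Bbm: root Bb is the submediant; minor triad there is vi.
Bb: chromatic; Bb is V of ii, so V/ii.
Ebm7/Gb: minor seventh chord on Eb = scale degree 2 → ii65.
Ab7: root Ab is the dominant; dominant seventh chord there is V7.
Db has root Db, degree 1 in Db major, so I.

vi - V/ii - ii65 - V7 - I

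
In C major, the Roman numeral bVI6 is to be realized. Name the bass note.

C

bVI in C major has root Ab; the chord is Ab-C-Eb.
The figure 6 means first inversion — the third is in the bass.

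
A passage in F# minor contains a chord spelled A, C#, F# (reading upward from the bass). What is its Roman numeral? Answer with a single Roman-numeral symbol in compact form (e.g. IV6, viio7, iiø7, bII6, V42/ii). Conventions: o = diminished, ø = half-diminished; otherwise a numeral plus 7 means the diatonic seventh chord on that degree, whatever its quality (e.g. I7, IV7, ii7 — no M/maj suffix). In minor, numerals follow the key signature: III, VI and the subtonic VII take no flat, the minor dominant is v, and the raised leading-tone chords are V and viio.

Stacked in thirds the chord is F#-A-C#: a minor triad on F#.
In F# minor, F# is the tonic; the diatonic minor triad there is i.
With A in the bass the chord is in first inversion, so the figured bass is 6.

i6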